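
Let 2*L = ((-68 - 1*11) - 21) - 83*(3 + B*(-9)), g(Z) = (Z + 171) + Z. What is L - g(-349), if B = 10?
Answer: 8175/2 ≈ 4087.5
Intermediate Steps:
g(Z) = 171 + 2*Z (g(Z) = (171 + Z) + Z = 171 + 2*Z)
L = 7121/2 (L = (((-68 - 1*11) - 21) - 83*(3 + 10*(-9)))/2 = (((-68 - 11) - 21) - 83*(3 - 90))/2 = ((-79 - 21) - 83*(-87))/2 = (-100 + 7221)/2 = (½)*7121 = 7121/2 ≈ 3560.5)
L - g(-349) = 7121/2 - (171 + 2*(-349)) = 7121/2 - (171 - 698) = 7121/2 - 1*(-527) = 7121/2 + 527 = 8175/2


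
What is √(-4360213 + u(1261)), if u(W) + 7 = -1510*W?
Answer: I*√6264330 ≈ 2502.9*I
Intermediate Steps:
u(W) = -7 - 1510*W
√(-4360213 + u(1261)) = √(-4360213 + (-7 - 1510*1261)) = √(-4360213 + (-7 - 1904110)) = √(-4360213 - 1904117) = √(-6264330) = I*√6264330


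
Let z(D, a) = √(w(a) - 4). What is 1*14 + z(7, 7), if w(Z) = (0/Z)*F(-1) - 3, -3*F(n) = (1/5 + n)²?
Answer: 14 + I*√7 ≈ 14.0 + 2.6458*I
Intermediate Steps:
F(n) = -(⅕ + n)²/3 (F(n) = -(1/5 + n)²/3 = -(1*(⅕) + n)²/3 = -(⅕ + n)²/3)
w(Z) = -3 (w(Z) = (0/Z)*(-(1 + 5*(-1))²/75) - 3 = 0*(-(1 - 5)²/75) - 3 = 0*(-1/75*(-4)²) - 3 = 0*(-1/75*16) - 3 = 0*(-16/75) - 3 = 0 - 3 = -3)
z(D, a) = I*√7 (z(D, a) = √(-3 - 4) = √(-7) = I*√7)
1*14 + z(7, 7) = 1*14 + I*√7 = 14 + I*√7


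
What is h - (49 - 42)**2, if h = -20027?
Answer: -20076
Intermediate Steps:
h - (49 - 42)**2 = -20027 - (49 - 42)**2 = -20027 - 1*7**2 = -20027 - 1*49 = -20027 - 49 = -20076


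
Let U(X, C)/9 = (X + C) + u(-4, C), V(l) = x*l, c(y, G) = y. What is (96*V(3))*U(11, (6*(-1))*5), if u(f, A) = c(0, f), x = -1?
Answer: 49248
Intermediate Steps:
u(f, A) = 0
V(l) = -l
U(X, C) = 9*C + 9*X (U(X, C) = 9*((X + C) + 0) = 9*((C + X) + 0) = 9*(C + X) = 9*C + 9*X)
(96*V(3))*U(11, (6*(-1))*5) = (96*(-1*3))*(9*((6*(-1))*5) + 9*11) = (96*(-3))*(9*(-6*5) + 99) = -288*(9*(-30) + 99) = -288*(-270 + 99) = -288*(-171) = 49248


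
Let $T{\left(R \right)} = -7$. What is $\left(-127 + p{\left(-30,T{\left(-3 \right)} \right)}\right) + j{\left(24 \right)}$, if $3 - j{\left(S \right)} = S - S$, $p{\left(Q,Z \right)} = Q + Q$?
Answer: $-184$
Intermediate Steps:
$p{\left(Q,Z \right)} = 2 Q$
$j{\left(S \right)} = 3$ ($j{\left(S \right)} = 3 - \left(S - S\right) = 3 - 0 = 3 + 0 = 3$)
$\left(-127 + p{\left(-30,T{\left(-3 \right)} \right)}\right) + j{\left(24 \right)} = \left(-127 + 2 \left(-30\right)\right) + 3 = \left(-127 - 60\right) + 3 = -187 + 3 = -184$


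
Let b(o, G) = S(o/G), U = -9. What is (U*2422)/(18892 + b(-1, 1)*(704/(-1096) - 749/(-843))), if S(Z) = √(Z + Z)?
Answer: -2746381551150484548/2380247742084240433 + 35784617371461*I*√2/2380247742084240433 ≈ -1.1538 + 2.1261e-5*I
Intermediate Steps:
S(Z) = √2*√Z (S(Z) = √(2*Z) = √2*√Z)
b(o, G) = √2*√(o/G)
(U*2422)/(18892 + b(-1, 1)*(704/(-1096) - 749/(-843))) = (-9*2422)/(18892 + (√2*√(-1/1))*(704/(-1096) - 749/(-843))) = -21798/(18892 + (√2*√(-1*1))*(704*(-1/1096) - 749*(-1/843))) = -21798/(18892 + (√2*√(-1))*(-88/137 + 749/843)) = -21798/(18892 + (√2*I)*(28429/115491)) = -21798/(18892 + (I*√2)*(28429/115491)) = -21798/(18892 + 28429*I*√2/115491)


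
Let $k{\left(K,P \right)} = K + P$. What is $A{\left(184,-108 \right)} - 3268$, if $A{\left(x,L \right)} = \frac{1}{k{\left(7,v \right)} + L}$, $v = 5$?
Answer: $- \frac{313729}{96} \approx -3268.0$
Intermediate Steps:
$A{\left(x,L \right)} = \frac{1}{12 + L}$ ($A{\left(x,L \right)} = \frac{1}{\left(7 + 5\right) + L} = \frac{1}{12 + L}$)
$A{\left(184,-108 \right)} - 3268 = \frac{1}{12 - 108} - 3268 = \frac{1}{-96} - 3268 = - \frac{1}{96} - 3268 = - \frac{313729}{96}$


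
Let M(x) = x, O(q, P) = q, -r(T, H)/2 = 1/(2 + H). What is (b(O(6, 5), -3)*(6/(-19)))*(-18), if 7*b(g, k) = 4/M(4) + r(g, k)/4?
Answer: 162/133 ≈ 1.2180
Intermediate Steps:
r(T, H) = -2/(2 + H)
b(g, k) = 1/7 - 1/(14*(2 + k)) (b(g, k) = (4/4 - 2/(2 + k)/4)/7 = (4*(1/4) - 2/(2 + k)*(1/4))/7 = (1 - 1/(2*(2 + k)))/7 = 1/7 - 1/(14*(2 + k)))
(b(O(6, 5), -3)*(6/(-19)))*(-18) = (((3 + 2*(-3))/(14*(2 - 3)))*(6/(-19)))*(-18) = (((1/14)*(3 - 6)/(-1))*(6*(-1/19)))*(-18) = (((1/14)*(-1)*(-3))*(-6/19))*(-18) = ((3/14)*(-6/19))*(-18) = -9/133*(-18) = 162/133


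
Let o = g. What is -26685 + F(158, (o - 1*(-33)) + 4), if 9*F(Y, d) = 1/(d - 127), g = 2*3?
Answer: -20173861/756 ≈ -26685.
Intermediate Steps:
g = 6
o = 6
F(Y, d) = 1/(9*(-127 + d)) (F(Y, d) = 1/(9*(d - 127)) = 1/(9*(-127 + d)))
-26685 + F(158, (o - 1*(-33)) + 4) = -26685 + 1/(9*(-127 + ((6 - 1*(-33)) + 4))) = -26685 + 1/(9*(-127 + ((6 + 33) + 4))) = -26685 + 1/(9*(-127 + (39 + 4))) = -26685 + 1/(9*(-127 + 43)) = -26685 + (⅑)/(-84) = -26685 + (⅑)*(-1/84) = -26685 - 1/756 = -20173861/756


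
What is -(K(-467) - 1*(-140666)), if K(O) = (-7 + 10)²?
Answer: -140675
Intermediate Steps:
K(O) = 9 (K(O) = 3² = 9)
-(K(-467) - 1*(-140666)) = -(9 - 1*(-140666)) = -(9 + 140666) = -1*140675 = -140675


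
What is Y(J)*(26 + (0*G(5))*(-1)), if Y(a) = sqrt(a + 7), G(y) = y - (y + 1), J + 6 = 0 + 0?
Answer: 26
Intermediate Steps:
J = -6 (J = -6 + (0 + 0) = -6 + 0 = -6)
G(y) = -1 (G(y) = y - (1 + y) = y + (-1 - y) = -1)
Y(a) = sqrt(7 + a)
Y(J)*(26 + (0*G(5))*(-1)) = sqrt(7 - 6)*(26 + (0*(-1))*(-1)) = sqrt(1)*(26 + 0*(-1)) = 1*(26 + 0) = 1*26 = 26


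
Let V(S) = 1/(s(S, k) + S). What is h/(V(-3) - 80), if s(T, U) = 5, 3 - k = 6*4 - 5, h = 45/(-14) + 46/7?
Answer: -47/1113 ≈ -0.042228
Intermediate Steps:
h = 47/14 (h = 45*(-1/14) + 46*(⅐) = -45/14 + 46/7 = 47/14 ≈ 3.3571)
k = -16 (k = 3 - (6*4 - 5) = 3 - (24 - 5) = 3 - 1*19 = 3 - 19 = -16)
V(S) = 1/(5 + S)
h/(V(-3) - 80) = 47/(14*(1/(5 - 3) - 80)) = 47/(14*(1/2 - 80)) = 47/(14*(½ - 80)) = 47/(14*(-159/2)) = (47/14)*(-2/159) = -47/1113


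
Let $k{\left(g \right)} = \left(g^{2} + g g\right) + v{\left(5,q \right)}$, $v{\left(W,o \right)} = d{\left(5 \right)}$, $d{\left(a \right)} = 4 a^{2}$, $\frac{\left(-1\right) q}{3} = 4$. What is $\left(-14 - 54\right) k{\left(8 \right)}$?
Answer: $-15504$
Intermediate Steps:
$q = -12$ ($q = \left(-3\right) 4 = -12$)
$v{\left(W,o \right)} = 100$ ($v{\left(W,o \right)} = 4 \cdot 5^{2} = 4 \cdot 25 = 100$)
$k{\left(g \right)} = 100 + 2 g^{2}$ ($k{\left(g \right)} = \left(g^{2} + g g\right) + 100 = \left(g^{2} + g^{2}\right) + 100 = 2 g^{2} + 100 = 100 + 2 g^{2}$)
$\left(-14 - 54\right) k{\left(8 \right)} = \left(-14 - 54\right) \left(100 + 2 \cdot 8^{2}\right) = - 68 \left(100 + 2 \cdot 64\right) = - 68 \left(100 + 128\right) = \left(-68\right) 228 = -15504$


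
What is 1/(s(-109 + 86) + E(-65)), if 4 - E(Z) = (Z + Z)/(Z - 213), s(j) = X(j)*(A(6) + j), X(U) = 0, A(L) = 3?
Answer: 139/491 ≈ 0.28310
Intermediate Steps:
s(j) = 0 (s(j) = 0*(3 + j) = 0)
E(Z) = 4 - 2*Z/(-213 + Z) (E(Z) = 4 - (Z + Z)/(Z - 213) = 4 - 2*Z/(-213 + Z))
1/(s(-109 + 86) + E(-65)) = 1/(0 + 2*(-426 - 65)/(-213 - 65)) = 1/(0 + 2*(-491)/(-278)) = 1/(0 + 2*(-1/278)*(-491)) = 1/(0 + 491/139) = 1/(491/139) = 139/491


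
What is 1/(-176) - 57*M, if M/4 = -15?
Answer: 601919/176 ≈ 3420.0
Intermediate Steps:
M = -60 (M = 4*(-15) = -60)
1/(-176) - 57*M = 1/(-176) - 57*(-60) = -1/176 - 1*(-3420) = -1/176 + 3420 = 601919/176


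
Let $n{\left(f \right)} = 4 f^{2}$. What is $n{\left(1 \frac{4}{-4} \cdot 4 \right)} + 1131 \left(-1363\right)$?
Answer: $-1541489$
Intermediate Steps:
$n{\left(1 \frac{4}{-4} \cdot 4 \right)} + 1131 \left(-1363\right) = 4 \left(1 \frac{4}{-4} \cdot 4\right)^{2} + 1131 \left(-1363\right) = 4 \left(1 \cdot 4 \left(- \frac{1}{4}\right) 4\right)^{2} - 1541553 = 4 \left(1 \left(-1\right) 4\right)^{2} - 1541553 = 4 \left(\left(-1\right) 4\right)^{2} - 1541553 = 4 \left(-4\right)^{2} - 1541553 = 4 \cdot 16 - 1541553 = 64 - 1541553 = -1541489$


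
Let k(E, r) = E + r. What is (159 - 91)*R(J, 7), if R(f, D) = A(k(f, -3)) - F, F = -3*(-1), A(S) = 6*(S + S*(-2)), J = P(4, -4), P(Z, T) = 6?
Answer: -1428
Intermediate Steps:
J = 6
A(S) = -6*S (A(S) = 6*(S - 2*S) = 6*(-S) = -6*S)
F = 3
R(f, D) = 15 - 6*f (R(f, D) = -6*(f - 3) - 1*3 = -6*(-3 + f) - 3 = (18 - 6*f) - 3 = 15 - 6*f)
(159 - 91)*R(J, 7) = (159 - 91)*(15 - 6*6) = 68*(15 - 36) = 68*(-21) = -1428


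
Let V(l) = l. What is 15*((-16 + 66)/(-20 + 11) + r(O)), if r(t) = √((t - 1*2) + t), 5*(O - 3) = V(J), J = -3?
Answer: -250/3 + 3*√70 ≈ -58.234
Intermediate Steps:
O = 12/5 (O = 3 + (⅕)*(-3) = 3 - ⅗ = 12/5 ≈ 2.4000)
r(t) = √(-2 + 2*t) (r(t) = √((t - 2) + t) = √((-2 + t) + t) = √(-2 + 2*t))
15*((-16 + 66)/(-20 + 11) + r(O)) = 15*((-16 + 66)/(-20 + 11) + √(-2 + 2*(12/5))) = 15*(50/(-9) + √(-2 + 24/5)) = 15*(50*(-⅑) + √(14/5)) = 15*(-50/9 + √70/5) = -250/3 + 3*√70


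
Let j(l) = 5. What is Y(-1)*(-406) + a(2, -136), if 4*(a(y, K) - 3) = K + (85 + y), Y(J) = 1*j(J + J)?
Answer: -8157/4 ≈ -2039.3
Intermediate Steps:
Y(J) = 5 (Y(J) = 1*5 = 5)
a(y, K) = 97/4 + K/4 + y/4 (a(y, K) = 3 + (K + (85 + y))/4 = 3 + (85 + K + y)/4 = 3 + (85/4 + K/4 + y/4) = 97/4 + K/4 + y/4)
Y(-1)*(-406) + a(2, -136) = 5*(-406) + (97/4 + (¼)*(-136) + (¼)*2) = -2030 + (97/4 - 34 + ½) = -2030 - 37/4 = -8157/4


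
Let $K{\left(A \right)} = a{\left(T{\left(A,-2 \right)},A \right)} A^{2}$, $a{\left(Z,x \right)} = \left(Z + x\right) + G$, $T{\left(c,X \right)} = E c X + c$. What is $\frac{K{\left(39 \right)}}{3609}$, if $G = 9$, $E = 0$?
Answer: $\frac{14703}{401} \approx 36.666$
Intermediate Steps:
$T{\left(c,X \right)} = c$ ($T{\left(c,X \right)} = 0 c X + c = 0 X + c = 0 + c = c$)
$a{\left(Z,x \right)} = 9 + Z + x$ ($a{\left(Z,x \right)} = \left(Z + x\right) + 9 = 9 + Z + x$)
$K{\left(A \right)} = A^{2} \left(9 + 2 A\right)$ ($K{\left(A \right)} = \left(9 + A + A\right) A^{2} = \left(9 + 2 A\right) A^{2} = A^{2} \left(9 + 2 A\right)$)
$\frac{K{\left(39 \right)}}{3609} = \frac{39^{2} \left(9 + 2 \cdot 39\right)}{3609} = 1521 \left(9 + 78\right) \frac{1}{3609} = 1521 \cdot 87 \cdot \frac{1}{3609} = 132327 \cdot \frac{1}{3609} = \frac{14703}{401}$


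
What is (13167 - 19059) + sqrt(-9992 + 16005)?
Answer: -5892 + sqrt(6013) ≈ -5814.5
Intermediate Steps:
(13167 - 19059) + sqrt(-9992 + 16005) = -5892 + sqrt(6013)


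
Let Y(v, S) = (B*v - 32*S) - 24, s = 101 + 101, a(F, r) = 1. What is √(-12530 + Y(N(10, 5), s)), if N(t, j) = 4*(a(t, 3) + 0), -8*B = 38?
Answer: I*√19037 ≈ 137.97*I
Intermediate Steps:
B = -19/4 (B = -⅛*38 = -19/4 ≈ -4.7500)
s = 202
N(t, j) = 4 (N(t, j) = 4*(1 + 0) = 4*1 = 4)
Y(v, S) = -24 - 32*S - 19*v/4 (Y(v, S) = (-19*v/4 - 32*S) - 24 = (-32*S - 19*v/4) - 24 = -24 - 32*S - 19*v/4)
√(-12530 + Y(N(10, 5), s)) = √(-12530 + (-24 - 32*202 - 19/4*4)) = √(-12530 + (-24 - 6464 - 19)) = √(-12530 - 6507) = √(-19037) = I*√19037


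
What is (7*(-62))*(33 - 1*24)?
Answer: -3906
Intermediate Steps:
(7*(-62))*(33 - 1*24) = -434*(33 - 24) = -434*9 = -3906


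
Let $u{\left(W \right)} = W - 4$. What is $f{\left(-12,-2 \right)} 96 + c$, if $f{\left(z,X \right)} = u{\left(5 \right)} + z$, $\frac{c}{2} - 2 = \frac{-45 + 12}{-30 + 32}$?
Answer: $-1085$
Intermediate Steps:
$u{\left(W \right)} = -4 + W$
$c = -29$ ($c = 4 + 2 \frac{-45 + 12}{-30 + 32} = 4 + 2 \left(- \frac{33}{2}\right) = 4 - 33 = -29$)
$f{\left(z,X \right)} = 1 + z$ ($f{\left(z,X \right)} = \left(-4 + 5\right) + z = 1 + z$)
$f{\left(-12,-2 \right)} 96 + c = \left(1 - 12\right) 96 - 29 = \left(-11\right) 96 - 29 = -1056 - 29 = -1085$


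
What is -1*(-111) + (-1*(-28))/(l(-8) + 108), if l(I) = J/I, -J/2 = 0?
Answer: 3004/27 ≈ 111.26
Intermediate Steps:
J = 0 (J = -2*0 = 0)
l(I) = 0 (l(I) = 0/I = 0)
-1*(-111) + (-1*(-28))/(l(-8) + 108) = -1*(-111) + (-1*(-28))/(0 + 108) = 111 + 28/108 = 111 + (1/108)*28 = 111 + 7/27 = 3004/27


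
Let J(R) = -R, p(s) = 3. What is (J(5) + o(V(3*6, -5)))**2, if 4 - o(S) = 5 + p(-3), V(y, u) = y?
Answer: 81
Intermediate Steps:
o(S) = -4 (o(S) = 4 - (5 + 3) = 4 - 1*8 = 4 - 8 = -4)
(J(5) + o(V(3*6, -5)))**2 = (-1*5 - 4)**2 = (-5 - 4)**2 = (-9)**2 = 81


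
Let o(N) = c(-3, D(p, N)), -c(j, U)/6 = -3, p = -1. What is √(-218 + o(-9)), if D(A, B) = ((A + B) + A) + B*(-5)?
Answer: 10*I*√2 ≈ 14.142*I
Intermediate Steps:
D(A, B) = -4*B + 2*A (D(A, B) = (B + 2*A) - 5*B = -4*B + 2*A)
c(j, U) = 18 (c(j, U) = -6*(-3) = 18)
o(N) = 18
√(-218 + o(-9)) = √(-218 + 18) = √(-200) = 10*I*√2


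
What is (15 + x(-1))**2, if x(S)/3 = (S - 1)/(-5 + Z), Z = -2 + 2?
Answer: 6561/25 ≈ 262.44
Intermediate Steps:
Z = 0
x(S) = 3/5 - 3*S/5 (x(S) = 3*((S - 1)/(-5 + 0)) = 3*((-1 + S)/(-5)) = 3*((-1 + S)*(-1/5)) = 3*(1/5 - S/5) = 3/5 - 3*S/5)
(15 + x(-1))**2 = (15 + (3/5 - 3/5*(-1)))**2 = (15 + (3/5 + 3/5))**2 = (15 + 6/5)**2 = (81/5)**2 = 6561/25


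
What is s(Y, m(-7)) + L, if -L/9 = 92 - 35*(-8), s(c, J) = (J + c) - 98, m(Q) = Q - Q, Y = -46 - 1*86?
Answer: -3578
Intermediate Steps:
Y = -132 (Y = -46 - 86 = -132)
m(Q) = 0
s(c, J) = -98 + J + c
L = -3348 (L = -9*(92 - 35*(-8)) = -9*(92 + 280) = -9*372 = -3348)
s(Y, m(-7)) + L = (-98 + 0 - 132) - 3348 = -230 - 3348 = -3578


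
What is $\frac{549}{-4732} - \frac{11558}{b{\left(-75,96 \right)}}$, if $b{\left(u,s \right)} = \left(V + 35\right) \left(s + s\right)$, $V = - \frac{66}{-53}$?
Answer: $- \frac{387648617}{218164128} \approx -1.7769$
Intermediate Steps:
$V = \frac{66}{53}$ ($V = \left(-66\right) \left(- \frac{1}{53}\right) = \frac{66}{53} \approx 1.2453$)
$b{\left(u,s \right)} = \frac{3842 s}{53}$ ($b{\left(u,s \right)} = \left(\frac{66}{53} + 35\right) \left(s + s\right) = \frac{1921 \cdot 2 s}{53} = \frac{3842 s}{53}$)
$\frac{549}{-4732} - \frac{11558}{b{\left(-75,96 \right)}} = \frac{549}{-4732} - \frac{11558}{\frac{3842}{53} \cdot 96} = 549 \left(- \frac{1}{4732}\right) - \frac{11558}{\frac{368832}{53}} = - \frac{549}{4732} - \frac{306287}{184416} = - \frac{387648617}{218164128}$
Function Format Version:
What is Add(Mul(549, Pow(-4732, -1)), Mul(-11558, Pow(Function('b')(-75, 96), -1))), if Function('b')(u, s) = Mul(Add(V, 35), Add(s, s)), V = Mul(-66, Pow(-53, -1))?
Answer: Rational(-387648617, 218164128) ≈ -1.7769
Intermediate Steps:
V = Rational(66, 53) (V = Mul(-66, Rational(-1, 53)) = Rational(66, 53) ≈ 1.2453)
Function('b')(u, s) = Mul(Rational(3842, 53), s) (Function('b')(u, s) = Mul(Add(Rational(66, 53), 35), Add(s, s)) = Mul(Rational(1921, 53), Mul(2, s)) = Mul(Rational(3842, 53), s))
Add(Mul(549, Pow(-4732, -1)), Mul(-11558, Pow(Function('b')(-75, 96), -1))) = Add(Mul(549, Pow(-4732, -1)), Mul(-11558, Pow(Mul(Rational(3842, 53), 96), -1))) = Add(Mul(549, Rational(-1, 4732)), Mul(-11558, Pow(Rational(368832, 53), -1))) = Add(Rational(-549, 4732), Mul(-11558, Rational(53, 368832))) = Add(Rational(-549, 4732), Rational(-306287, 184416)) = Rational(-387648617, 218164128)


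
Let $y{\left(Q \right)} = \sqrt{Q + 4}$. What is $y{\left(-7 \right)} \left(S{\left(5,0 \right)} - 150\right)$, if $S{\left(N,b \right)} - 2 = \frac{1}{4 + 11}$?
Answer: $- \frac{2219 i \sqrt{3}}{15} \approx - 256.23 i$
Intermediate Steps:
$y{\left(Q \right)} = \sqrt{4 + Q}$
$S{\left(N,b \right)} = \frac{31}{15}$ ($S{\left(N,b \right)} = 2 + \frac{1}{4 + 11} = 2 + \frac{1}{15} = \frac{31}{15}$)
$y{\left(-7 \right)} \left(S{\left(5,0 \right)} - 150\right) = \sqrt{4 - 7} \left(\frac{31}{15} - 150\right) = \sqrt{-3} \left(- \frac{2219}{15}\right) = i \sqrt{3} \left(- \frac{2219}{15}\right) = - \frac{2219 i \sqrt{3}}{15}$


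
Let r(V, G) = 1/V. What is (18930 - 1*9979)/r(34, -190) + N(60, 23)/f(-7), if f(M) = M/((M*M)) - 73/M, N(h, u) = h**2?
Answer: 304684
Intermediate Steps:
f(M) = -72/M (f(M) = M/(M**2) - 73/M = M/M**2 - 73/M = 1/M - 73/M = -72/M)
(18930 - 1*9979)/r(34, -190) + N(60, 23)/f(-7) = (18930 - 1*9979)/(1/34) + 60**2/((-72/(-7))) = (18930 - 9979)/(1/34) + 3600/((-72*(-1/7))) = 8951*34 + 3600/(72/7) = 304334 + 3600*(7/72) = 304334 + 350 = 304684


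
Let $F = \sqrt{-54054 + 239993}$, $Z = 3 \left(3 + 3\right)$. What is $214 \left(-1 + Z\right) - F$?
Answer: $3638 - \sqrt{185939} \approx 3206.8$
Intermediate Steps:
$Z = 18$ ($Z = 3 \cdot 6 = 18$)
$F = \sqrt{185939} \approx 431.21$
$214 \left(-1 + Z\right) - F = 214 \left(-1 + 18\right) - \sqrt{185939} = 214 \cdot 17 - \sqrt{185939} = 3638 - \sqrt{185939}$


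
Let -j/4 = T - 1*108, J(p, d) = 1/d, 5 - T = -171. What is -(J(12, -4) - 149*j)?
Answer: -162111/4 ≈ -40528.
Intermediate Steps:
T = 176 (T = 5 - 1*(-171) = 5 + 171 = 176)
j = -272 (j = -4*(176 - 1*108) = -4*(176 - 108) = -4*68 = -272)
-(J(12, -4) - 149*j) = -(1/(-4) - 149*(-272)) = -(-1/4 + 40528) = -1*162111/4 = -162111/4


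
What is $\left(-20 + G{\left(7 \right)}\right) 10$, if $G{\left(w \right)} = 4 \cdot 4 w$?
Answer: $920$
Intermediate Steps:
$G{\left(w \right)} = 16 w$
$\left(-20 + G{\left(7 \right)}\right) 10 = \left(-20 + 16 \cdot 7\right) 10 = \left(-20 + 112\right) 10 = 92 \cdot 10 = 920$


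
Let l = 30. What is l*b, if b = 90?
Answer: 2700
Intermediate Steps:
l*b = 30*90 = 2700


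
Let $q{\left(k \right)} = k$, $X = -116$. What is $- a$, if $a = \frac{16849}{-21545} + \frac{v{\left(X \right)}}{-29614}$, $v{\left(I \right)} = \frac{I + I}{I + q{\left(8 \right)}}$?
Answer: $\frac{6736669666}{8613454005} \approx 0.78211$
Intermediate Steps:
$v{\left(I \right)} = \frac{2 I}{8 + I}$ ($v{\left(I \right)} = \frac{I + I}{I + 8} = \frac{2 I}{8 + I}$)
$a = - \frac{6736669666}{8613454005}$ ($a = \frac{16849}{-21545} + \frac{2 \left(-116\right) \frac{1}{8 - 116}}{-29614} = 16849 \left(- \frac{1}{21545}\right) + 2 \left(-116\right) \frac{1}{-108} \left(- \frac{1}{29614}\right) = - \frac{16849}{21545} + 2 \left(-116\right) \left(- \frac{1}{108}\right) \left(- \frac{1}{29614}\right) = - \frac{16849}{21545} + \frac{58}{27} \left(- \frac{1}{29614}\right) = - \frac{16849}{21545} - \frac{29}{399789} = - \frac{6736669666}{8613454005} \approx -0.78211$)
$- a = \left(-1\right) \left(- \frac{6736669666}{8613454005}\right) = \frac{6736669666}{8613454005}$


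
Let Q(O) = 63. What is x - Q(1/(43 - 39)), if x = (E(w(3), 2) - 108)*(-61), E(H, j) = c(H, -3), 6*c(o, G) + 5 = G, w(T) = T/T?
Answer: 19819/3 ≈ 6606.3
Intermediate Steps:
w(T) = 1
c(o, G) = -⅚ + G/6
E(H, j) = -4/3 (E(H, j) = -⅚ + (⅙)*(-3) = -⅚ - ½ = -4/3)
x = 20008/3 (x = (-4/3 - 108)*(-61) = -328/3*(-61) = 20008/3 ≈ 6669.3)
x - Q(1/(43 - 39)) = 20008/3 - 1*63 = 20008/3 - 63 = 19819/3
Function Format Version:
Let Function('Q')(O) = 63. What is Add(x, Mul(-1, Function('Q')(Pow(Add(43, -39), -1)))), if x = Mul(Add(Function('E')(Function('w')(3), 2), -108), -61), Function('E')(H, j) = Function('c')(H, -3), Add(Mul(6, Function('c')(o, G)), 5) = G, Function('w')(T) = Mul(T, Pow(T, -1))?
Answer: Rational(19819, 3) ≈ 6606.3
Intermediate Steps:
Function('w')(T) = 1
Function('c')(o, G) = Add(Rational(-5, 6), Mul(Rational(1, 6), G))
Function('E')(H, j) = Rational(-4, 3) (Function('E')(H, j) = Add(Rational(-5, 6), Mul(Rational(1, 6), -3)) = Add(Rational(-5, 6), Rational(-1, 2)) = Rational(-4, 3))
x = Rational(20008, 3) (x = Mul(Add(Rational(-4, 3), -108), -61) = Mul(Rational(-328, 3), -61) = Rational(20008, 3) ≈ 6669.3)
Add(x, Mul(-1, Function('Q')(Pow(Add(43, -39), -1)))) = Add(Rational(20008, 3), Mul(-1, 63)) = Add(Rational(20008, 3), -63) = Rational(19819, 3)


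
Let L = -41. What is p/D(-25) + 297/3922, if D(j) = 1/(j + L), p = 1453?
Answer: -376111659/3922 ≈ -95898.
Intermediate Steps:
D(j) = 1/(-41 + j) (D(j) = 1/(j - 41) = 1/(-41 + j))
p/D(-25) + 297/3922 = 1453/(1/(-41 - 25)) + 297/3922 = 1453/(1/(-66)) + 297*(1/3922) = 1453/(-1/66) + 297/3922 = 1453*(-66) + 297/3922 = -95898 + 297/3922 = -376111659/3922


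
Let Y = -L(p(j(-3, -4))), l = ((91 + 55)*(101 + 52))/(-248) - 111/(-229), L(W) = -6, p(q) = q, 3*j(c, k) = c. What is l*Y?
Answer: -7631811/14198 ≈ -537.53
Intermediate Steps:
j(c, k) = c/3
l = -2543937/28396 (l = (146*153)*(-1/248) - 111*(-1/229) = 22338*(-1/248) + 111/229 = -11169/124 + 111/229 = -2543937/28396 ≈ -89.588)
Y = 6 (Y = -1*(-6) = 6)
l*Y = -2543937/28396*6 = -7631811/14198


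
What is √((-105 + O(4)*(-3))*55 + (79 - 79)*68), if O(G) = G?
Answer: 3*I*√715 ≈ 80.219*I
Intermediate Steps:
√((-105 + O(4)*(-3))*55 + (79 - 79)*68) = √((-105 + 4*(-3))*55 + (79 - 79)*68) = √((-105 - 12)*55 + 0*68) = √(-117*55 + 0) = √(-6435 + 0) = √(-6435) = 3*I*√715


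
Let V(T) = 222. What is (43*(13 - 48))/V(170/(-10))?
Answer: -1505/222 ≈ -6.7793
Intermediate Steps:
(43*(13 - 48))/V(170/(-10)) = (43*(13 - 48))/222 = (43*(-35))*(1/222) = -1505*1/222 = -1505/222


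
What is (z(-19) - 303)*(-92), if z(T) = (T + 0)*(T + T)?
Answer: -38548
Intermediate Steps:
z(T) = 2*T**2 (z(T) = T*(2*T) = 2*T**2)
(z(-19) - 303)*(-92) = (2*(-19)**2 - 303)*(-92) = (2*361 - 303)*(-92) = (722 - 303)*(-92) = 419*(-92) = -38548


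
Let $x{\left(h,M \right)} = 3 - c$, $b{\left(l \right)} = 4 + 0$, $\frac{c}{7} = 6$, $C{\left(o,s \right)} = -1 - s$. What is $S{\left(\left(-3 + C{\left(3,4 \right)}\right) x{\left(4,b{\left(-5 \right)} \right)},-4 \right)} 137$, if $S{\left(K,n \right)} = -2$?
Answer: $-274$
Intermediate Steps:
$c = 42$ ($c = 7 \cdot 6 = 42$)
$b{\left(l \right)} = 4$
$x{\left(h,M \right)} = -39$ ($x{\left(h,M \right)} = 3 - 42 = -39$)
$S{\left(\left(-3 + C{\left(3,4 \right)}\right) x{\left(4,b{\left(-5 \right)} \right)},-4 \right)} 137 = \left(-2\right) 137 = -274$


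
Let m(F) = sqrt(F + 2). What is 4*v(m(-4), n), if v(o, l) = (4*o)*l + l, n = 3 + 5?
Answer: 32 + 128*I*sqrt(2) ≈ 32.0 + 181.02*I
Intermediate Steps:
m(F) = sqrt(2 + F)
n = 8
v(o, l) = l + 4*l*o (v(o, l) = 4*l*o + l = l + 4*l*o)
4*v(m(-4), n) = 4*(8*(1 + 4*sqrt(2 - 4))) = 4*(8*(1 + 4*sqrt(-2))) = 4*(8*(1 + 4*(I*sqrt(2)))) = 4*(8*(1 + 4*I*sqrt(2))) = 4*(8 + 32*I*sqrt(2)) = 32 + 128*I*sqrt(2)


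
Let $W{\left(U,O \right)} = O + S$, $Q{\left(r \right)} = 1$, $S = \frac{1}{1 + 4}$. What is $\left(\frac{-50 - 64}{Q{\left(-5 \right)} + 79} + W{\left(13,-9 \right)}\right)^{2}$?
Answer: $\frac{167281}{1600} \approx 104.55$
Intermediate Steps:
$S = \frac{1}{5} \approx 0.2$
$W{\left(U,O \right)} = \frac{1}{5} + O$ ($W{\left(U,O \right)} = O + \frac{1}{5} = \frac{1}{5} + O$)
$\left(\frac{-50 - 64}{Q{\left(-5 \right)} + 79} + W{\left(13,-9 \right)}\right)^{2} = \left(\frac{-50 - 64}{1 + 79} + \left(\frac{1}{5} - 9\right)\right)^{2} = \left(- \frac{114}{80} - \frac{44}{5}\right)^{2} = \left(\left(-114\right) \frac{1}{80} - \frac{44}{5}\right)^{2} = \left(- \frac{57}{40} - \frac{44}{5}\right)^{2} = \left(- \frac{409}{40}\right)^{2} = \frac{167281}{1600}$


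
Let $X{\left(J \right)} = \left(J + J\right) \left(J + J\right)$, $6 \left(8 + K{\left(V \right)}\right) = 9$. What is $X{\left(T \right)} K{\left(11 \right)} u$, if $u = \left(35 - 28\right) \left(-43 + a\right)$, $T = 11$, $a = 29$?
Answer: $308308$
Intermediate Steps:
$K{\left(V \right)} = - \frac{13}{2}$ ($K{\left(V \right)} = -8 + \frac{1}{6} \cdot 9 = -8 + \frac{3}{2} = - \frac{13}{2}$)
$X{\left(J \right)} = 4 J^{2}$ ($X{\left(J \right)} = 2 J 2 J = 4 J^{2}$)
$u = -98$ ($u = \left(35 - 28\right) \left(-43 + 29\right) = 7 \left(-14\right) = -98$)
$X{\left(T \right)} K{\left(11 \right)} u = 4 \cdot 11^{2} \left(- \frac{13}{2}\right) \left(-98\right) = 4 \cdot 121 \left(- \frac{13}{2}\right) \left(-98\right) = 484 \left(- \frac{13}{2}\right) \left(-98\right) = \left(-3146\right) \left(-98\right) = 308308$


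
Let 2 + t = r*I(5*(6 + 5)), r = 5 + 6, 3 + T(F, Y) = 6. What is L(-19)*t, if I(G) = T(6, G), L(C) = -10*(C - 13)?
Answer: 9920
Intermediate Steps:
T(F, Y) = 3 (T(F, Y) = -3 + 6 = 3)
L(C) = 130 - 10*C (L(C) = -10*(-13 + C) = 130 - 10*C)
I(G) = 3
r = 11
t = 31 (t = -2 + 11*3 = -2 + 33 = 31)
L(-19)*t = (130 - 10*(-19))*31 = (130 + 190)*31 = 320*31 = 9920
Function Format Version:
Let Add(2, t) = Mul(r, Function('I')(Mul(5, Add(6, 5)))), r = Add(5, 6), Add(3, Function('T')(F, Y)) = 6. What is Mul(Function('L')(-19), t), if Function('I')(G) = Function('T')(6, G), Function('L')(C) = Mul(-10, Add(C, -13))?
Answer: 9920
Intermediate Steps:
Function('T')(F, Y) = 3 (Function('T')(F, Y) = Add(-3, 6) = 3)
Function('L')(C) = Add(130, Mul(-10, C)) (Function('L')(C) = Mul(-10, Add(-13, C)) = Add(130, Mul(-10, C)))
Function('I')(G) = 3
r = 11
t = 31 (t = Add(-2, Mul(11, 3)) = Add(-2, 33) = 31)
Mul(Function('L')(-19), t) = Mul(Add(130, Mul(-10, -19)), 31) = Mul(Add(130, 190), 31) = Mul(320, 31) = 9920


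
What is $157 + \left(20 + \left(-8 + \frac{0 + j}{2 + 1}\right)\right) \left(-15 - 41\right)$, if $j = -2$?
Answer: $- \frac{1433}{3} \approx -477.67$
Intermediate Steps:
$157 + \left(20 + \left(-8 + \frac{0 + j}{2 + 1}\right)\right) \left(-15 - 41\right) = 157 + \left(20 - \left(8 - \frac{0 - 2}{2 + 1}\right)\right) \left(-15 - 41\right) = 157 + \left(20 - \left(8 + \frac{2}{3}\right)\right) \left(-56\right) = 157 + \left(20 - \frac{26}{3}\right) \left(-56\right) = 157 + \frac{34}{3} \left(-56\right) = 157 - \frac{1904}{3} = - \frac{1433}{3}$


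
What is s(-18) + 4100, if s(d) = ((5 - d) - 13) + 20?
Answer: 4130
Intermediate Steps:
s(d) = 12 - d (s(d) = (-8 - d) + 20 = 12 - d)
s(-18) + 4100 = (12 - 1*(-18)) + 4100 = (12 + 18) + 4100 = 30 + 4100 = 4130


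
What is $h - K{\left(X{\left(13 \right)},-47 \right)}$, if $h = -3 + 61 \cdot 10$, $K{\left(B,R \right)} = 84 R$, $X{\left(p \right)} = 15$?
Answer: $4555$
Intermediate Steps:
$h = 607$ ($h = -3 + 610 = 607$)
$h - K{\left(X{\left(13 \right)},-47 \right)} = 607 - 84 \left(-47\right) = 607 - -3948 = 607 + 3948 = 4555$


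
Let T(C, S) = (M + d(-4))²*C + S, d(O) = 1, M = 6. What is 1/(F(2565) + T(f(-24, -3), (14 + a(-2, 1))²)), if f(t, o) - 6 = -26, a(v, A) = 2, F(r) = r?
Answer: 1/1841 ≈ 0.00054318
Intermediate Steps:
f(t, o) = -20 (f(t, o) = 6 - 26 = -20)
T(C, S) = S + 49*C (T(C, S) = (6 + 1)²*C + S = 7²*C + S = 49*C + S = S + 49*C)
1/(F(2565) + T(f(-24, -3), (14 + a(-2, 1))²)) = 1/(2565 + ((14 + 2)² + 49*(-20))) = 1/(2565 + (16² - 980)) = 1/(2565 + (256 - 980)) = 1/(2565 - 724) = 1/1841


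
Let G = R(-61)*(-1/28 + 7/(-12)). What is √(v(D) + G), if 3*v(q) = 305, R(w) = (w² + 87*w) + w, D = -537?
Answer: √494466/21 ≈ 33.485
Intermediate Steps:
R(w) = w² + 88*w
v(q) = 305/3 (v(q) = (⅓)*305 = 305/3)
G = 7137/7 (G = (-61*(88 - 61))*(-1/28 + 7/(-12)) = (-61*27)*(-1*1/28 + 7*(-1/12)) = -1647*(-1/28 - 7/12) = -1647*(-13/21) = 7137/7 ≈ 1019.6)
√(v(D) + G) = √(305/3 + 7137/7) = √(23546/21) = √494466/21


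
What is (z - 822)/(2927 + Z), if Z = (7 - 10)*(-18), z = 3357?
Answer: 2535/2981 ≈ 0.85039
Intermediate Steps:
Z = 54 (Z = -3*(-18) = 54)
(z - 822)/(2927 + Z) = (3357 - 822)/(2927 + 54) = 2535/2981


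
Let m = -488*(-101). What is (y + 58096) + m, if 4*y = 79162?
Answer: 254349/2 ≈ 1.2717e+5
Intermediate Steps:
y = 39581/2 (y = (¼)*79162 = 39581/2 ≈ 19791.)
m = 49288
(y + 58096) + m = (39581/2 + 58096) + 49288 = 155773/2 + 49288 = 254349/2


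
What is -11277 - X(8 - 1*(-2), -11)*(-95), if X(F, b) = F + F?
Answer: -9377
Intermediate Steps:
X(F, b) = 2*F
-11277 - X(8 - 1*(-2), -11)*(-95) = -11277 - 2*(8 - 1*(-2))*(-95) = -11277 - 2*(8 + 2)*(-95) = -11277 - 2*10*(-95) = -11277 - 20*(-95) = -11277 - 1*(-1900) = -11277 + 1900 = -9377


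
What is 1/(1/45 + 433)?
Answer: 45/19486 ≈ 0.0023094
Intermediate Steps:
1/(1/45 + 433) = 1/(19486/45) = 45/19486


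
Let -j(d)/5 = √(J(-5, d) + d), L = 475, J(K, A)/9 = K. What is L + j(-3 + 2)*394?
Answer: 475 - 1970*I*√46 ≈ 475.0 - 13361.0*I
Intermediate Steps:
J(K, A) = 9*K
j(d) = -5*√(-45 + d) (j(d) = -5*√(9*(-5) + d) = -5*√(-45 + d))
L + j(-3 + 2)*394 = 475 - 5*√(-45 + (-3 + 2))*394 = 475 - 5*√(-45 - 1)*394 = 475 - 5*I*√46*394 = 475 - 1970*I*√46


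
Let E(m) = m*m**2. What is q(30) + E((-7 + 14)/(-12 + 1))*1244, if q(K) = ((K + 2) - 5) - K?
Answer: -430685/1331 ≈ -323.58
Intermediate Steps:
E(m) = m**3
q(K) = -3 (q(K) = ((2 + K) - 5) - K = (-3 + K) - K = -3)
q(30) + E((-7 + 14)/(-12 + 1))*1244 = -3 + ((-7 + 14)/(-12 + 1))**3*1244 = -3 + (7/(-11))**3*1244 = -3 + (7*(-1/11))**3*1244 = -3 + (-7/11)**3*1244 = -3 - 343/1331*1244 = -3 - 426692/1331 = -430685/1331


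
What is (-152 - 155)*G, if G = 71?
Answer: -21797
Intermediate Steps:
(-152 - 155)*G = (-152 - 155)*71 = -307*71 = -21797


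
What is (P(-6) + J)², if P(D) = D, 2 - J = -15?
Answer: 121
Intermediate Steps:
J = 17 (J = 2 - 1*(-15) = 2 + 15 = 17)
(P(-6) + J)² = (-6 + 17)² = 11² = 121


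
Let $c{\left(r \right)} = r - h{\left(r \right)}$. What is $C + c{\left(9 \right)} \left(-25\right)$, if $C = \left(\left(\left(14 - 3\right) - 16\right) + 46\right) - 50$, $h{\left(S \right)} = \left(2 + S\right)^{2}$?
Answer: $2791$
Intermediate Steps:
$C = -9$ ($C = \left(\left(11 - 16\right) + 46\right) - 50 = \left(-5 + 46\right) - 50 = 41 - 50 = -9$)
$c{\left(r \right)} = r - \left(2 + r\right)^{2}$
$C + c{\left(9 \right)} \left(-25\right) = -9 + \left(9 - \left(2 + 9\right)^{2}\right) \left(-25\right) = -9 + \left(9 - 11^{2}\right) \left(-25\right) = -9 + \left(9 - 121\right) \left(-25\right) = -9 - -2800 = -9 + 2800 = 2791$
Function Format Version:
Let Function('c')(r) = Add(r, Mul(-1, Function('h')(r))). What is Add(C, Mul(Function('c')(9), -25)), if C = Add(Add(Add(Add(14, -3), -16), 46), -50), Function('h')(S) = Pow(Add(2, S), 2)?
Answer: 2791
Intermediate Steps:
C = -9 (C = Add(Add(Add(11, -16), 46), -50) = Add(Add(-5, 46), -50) = Add(41, -50) = -9)
Function('c')(r) = Add(r, Mul(-1, Pow(Add(2, r), 2)))
Add(C, Mul(Function('c')(9), -25)) = Add(-9, Mul(Add(9, Mul(-1, Pow(Add(2, 9), 2))), -25)) = Add(-9, Mul(Add(9, Mul(-1, Pow(11, 2))), -25)) = Add(-9, Mul(Add(9, Mul(-1, 121)), -25)) = Add(-9, Mul(Add(9, -121), -25)) = Add(-9, Mul(-112, -25)) = Add(-9, 2800) = 2791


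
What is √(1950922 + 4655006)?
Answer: 6*√183498 ≈ 2570.2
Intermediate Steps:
√(1950922 + 4655006) = √6605928 = 6*√183498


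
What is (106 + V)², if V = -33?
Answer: 5329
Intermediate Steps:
(106 + V)² = (106 - 33)² = 73² = 5329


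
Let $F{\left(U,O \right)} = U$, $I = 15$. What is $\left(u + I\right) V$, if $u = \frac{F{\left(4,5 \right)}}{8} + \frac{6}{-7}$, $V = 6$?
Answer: $\frac{615}{7} \approx 87.857$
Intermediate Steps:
$u = - \frac{5}{14}$ ($u = \frac{4}{8} + \frac{6}{-7} = 4 \cdot \frac{1}{8} + 6 \left(- \frac{1}{7}\right) = \frac{1}{2} - \frac{6}{7} = - \frac{5}{14} \approx -0.35714$)
$\left(u + I\right) V = \left(- \frac{5}{14} + 15\right) 6 = \frac{205}{14} \cdot 6 = \frac{615}{7}$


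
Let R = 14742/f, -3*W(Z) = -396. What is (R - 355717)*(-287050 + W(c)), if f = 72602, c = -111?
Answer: 3704936397215428/36301 ≈ 1.0206e+11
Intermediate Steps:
W(Z) = 132 (W(Z) = -⅓*(-396) = 132)
R = 7371/36301 (R = 14742/72602 = 14742*(1/72602) = 7371/36301 ≈ 0.20305)
(R - 355717)*(-287050 + W(c)) = (7371/36301 - 355717)*(-287050 + 132) = -12912875446/36301*(-286918) = 3704936397215428/36301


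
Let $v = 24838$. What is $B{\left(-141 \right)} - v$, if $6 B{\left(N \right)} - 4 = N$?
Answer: $- \frac{149165}{6} \approx -24861.0$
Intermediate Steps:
$B{\left(N \right)} = \frac{2}{3} + \frac{N}{6}$
$B{\left(-141 \right)} - v = \left(\frac{2}{3} + \frac{1}{6} \left(-141\right)\right) - 24838 = \left(\frac{2}{3} - \frac{47}{2}\right) - 24838 = - \frac{137}{6} - 24838 = - \frac{149165}{6}$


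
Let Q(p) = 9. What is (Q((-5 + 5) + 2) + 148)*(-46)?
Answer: -7222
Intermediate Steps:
(Q((-5 + 5) + 2) + 148)*(-46) = (9 + 148)*(-46) = 157*(-46) = -7222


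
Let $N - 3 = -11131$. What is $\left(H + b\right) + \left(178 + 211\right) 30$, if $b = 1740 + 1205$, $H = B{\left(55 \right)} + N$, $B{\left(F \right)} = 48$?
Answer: $3535$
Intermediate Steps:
$N = -11128$ ($N = 3 - 11131 = -11128$)
$H = -11080$ ($H = 48 - 11128 = -11080$)
$b = 2945$
$\left(H + b\right) + \left(178 + 211\right) 30 = \left(-11080 + 2945\right) + \left(178 + 211\right) 30 = -8135 + 389 \cdot 30 = -8135 + 11670 = 3535$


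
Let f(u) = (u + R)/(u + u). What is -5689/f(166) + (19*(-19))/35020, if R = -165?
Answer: -66143955321/35020 ≈ -1.8887e+6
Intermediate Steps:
f(u) = (-165 + u)/(2*u) (f(u) = (u - 165)/(u + u) = (-165 + u)/((2*u)) = (-165 + u)*(1/(2*u)) = (-165 + u)/(2*u))
-5689/f(166) + (19*(-19))/35020 = -5689*332/(-165 + 166) + (19*(-19))/35020 = -5689/((½)*(1/166)*1) - 361*1/35020 = -5689/1/332 - 361/35020 = -5689*332 - 361/35020 = -1888748 - 361/35020 = -66143955321/35020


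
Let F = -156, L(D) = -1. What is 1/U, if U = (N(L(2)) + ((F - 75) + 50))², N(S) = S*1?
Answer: 1/33124 ≈ 3.0190e-5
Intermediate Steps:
N(S) = S
U = 33124 (U = (-1 + ((-156 - 75) + 50))² = (-1 + (-231 + 50))² = (-1 - 181)² = (-182)² = 33124)
1/U = 1/33124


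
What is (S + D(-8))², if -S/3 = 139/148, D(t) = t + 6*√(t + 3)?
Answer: (1601 - 888*I*√5)²/21904 ≈ -62.98 - 290.27*I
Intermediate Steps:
D(t) = t + 6*√(3 + t)
S = -417/148 ≈ -2.8176
(S + D(-8))² = (-417/148 + (-8 + 6*√(3 - 8)))² = (-417/148 + (-8 + 6*√(-5)))² = (-417/148 + (-8 + 6*(I*√5)))² = (-417/148 + (-8 + 6*I*√5))² = (-1601/148 + 6*I*√5)²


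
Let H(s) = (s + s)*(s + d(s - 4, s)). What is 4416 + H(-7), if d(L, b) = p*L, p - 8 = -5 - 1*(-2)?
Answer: 5284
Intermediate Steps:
p = 5 (p = 8 + (-5 - 1*(-2)) = 8 + (-5 + 2) = 8 - 3 = 5)
d(L, b) = 5*L
H(s) = 2*s*(-20 + 6*s) (H(s) = (s + s)*(s + 5*(s - 4)) = (2*s)*(s + 5*(-4 + s)) = (2*s)*(s + (-20 + 5*s)) = (2*s)*(-20 + 6*s) = 2*s*(-20 + 6*s))
4416 + H(-7) = 4416 + 4*(-7)*(-10 + 3*(-7)) = 4416 + 4*(-7)*(-10 - 21) = 4416 + 4*(-7)*(-31) = 4416 + 868 = 5284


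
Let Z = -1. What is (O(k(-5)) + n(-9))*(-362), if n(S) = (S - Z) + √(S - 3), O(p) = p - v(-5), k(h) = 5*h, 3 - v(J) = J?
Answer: 14842 - 724*I*√3 ≈ 14842.0 - 1254.0*I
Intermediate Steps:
v(J) = 3 - J
O(p) = -8 + p (O(p) = p - (3 - 1*(-5)) = p - (3 + 5) = p - 1*8 = p - 8 = -8 + p)
n(S) = 1 + S + √(-3 + S) (n(S) = (S - 1*(-1)) + √(S - 3) = (S + 1) + √(-3 + S) = (1 + S) + √(-3 + S) = 1 + S + √(-3 + S))
(O(k(-5)) + n(-9))*(-362) = ((-8 + 5*(-5)) + (1 - 9 + √(-3 - 9)))*(-362) = ((-8 - 25) + (1 - 9 + √(-12)))*(-362) = (-33 + (1 - 9 + 2*I*√3))*(-362) = (-33 + (-8 + 2*I*√3))*(-362) = (-41 + 2*I*√3)*(-362) = 14842 - 724*I*√3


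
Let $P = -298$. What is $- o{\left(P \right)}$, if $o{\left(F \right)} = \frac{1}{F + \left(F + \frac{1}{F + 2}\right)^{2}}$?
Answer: $- \frac{87616}{7754718113} \approx -1.1298 \cdot 10^{-5}$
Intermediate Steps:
$o{\left(F \right)} = \frac{1}{F + \left(F + \frac{1}{2 + F}\right)^{2}}$
$- o{\left(P \right)} = - \frac{\left(2 - 298\right)^{2}}{\left(1 + \left(-298\right)^{2} + 2 \left(-298\right)\right)^{2} - 298 \left(2 - 298\right)^{2}} = - \frac{\left(-296\right)^{2}}{\left(1 + 88804 - 596\right)^{2} - 298 \left(-296\right)^{2}} = - \frac{87616}{88209^{2} - 26109568} = - \frac{87616}{7780827681 - 26109568} = - \frac{87616}{7754718113}$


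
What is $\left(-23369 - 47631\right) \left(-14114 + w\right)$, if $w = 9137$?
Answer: $353367000$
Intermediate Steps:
$\left(-23369 - 47631\right) \left(-14114 + w\right) = \left(-23369 - 47631\right) \left(-14114 + 9137\right) = \left(-71000\right) \left(-4977\right) = 353367000$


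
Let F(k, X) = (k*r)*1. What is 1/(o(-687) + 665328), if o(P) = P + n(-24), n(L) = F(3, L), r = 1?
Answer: 1/664644 ≈ 1.5046e-6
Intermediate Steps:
F(k, X) = k (F(k, X) = (k*1)*1 = k*1 = k)
n(L) = 3
o(P) = 3 + P (o(P) = P + 3 = 3 + P)
1/(o(-687) + 665328) = 1/((3 - 687) + 665328) = 1/(-684 + 665328) = 1/664644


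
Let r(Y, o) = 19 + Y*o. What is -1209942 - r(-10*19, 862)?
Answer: -1046181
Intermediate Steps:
-1209942 - r(-10*19, 862) = -1209942 - (19 - 10*19*862) = -1209942 - (19 - 190*862) = -1209942 - (19 - 163780) = -1209942 - 1*(-163761) = -1209942 + 163761 = -1046181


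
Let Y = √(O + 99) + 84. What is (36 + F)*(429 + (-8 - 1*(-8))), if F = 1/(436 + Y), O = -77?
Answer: 695990152/45063 - 143*√22/90126 ≈ 15445.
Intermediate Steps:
Y = 84 + √22 (Y = √(-77 + 99) + 84 = √22 + 84 = 84 + √22 ≈ 88.690)
F = 1/(520 + √22) (F = 1/(436 + (84 + √22)) = 1/(520 + √22) ≈ 0.0019059)
(36 + F)*(429 + (-8 - 1*(-8))) = (36 + (260/135189 - √22/270378))*(429 + (-8 - 1*(-8))) = (4867064/135189 - √22/270378)*(429 + (-8 + 8)) = (4867064/135189 - √22/270378)*(429 + 0) = (4867064/135189 - √22/270378)*429 = 695990152/45063 - 143*√22/90126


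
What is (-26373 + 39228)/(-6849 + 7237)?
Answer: 12855/388 ≈ 33.131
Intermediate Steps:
(-26373 + 39228)/(-6849 + 7237) = 12855/388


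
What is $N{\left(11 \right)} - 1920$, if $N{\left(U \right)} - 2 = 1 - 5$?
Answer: $-1922$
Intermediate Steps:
$N{\left(U \right)} = -2$ ($N{\left(U \right)} = 2 + \left(1 - 5\right) = 2 - 4 = -2$)
$N{\left(11 \right)} - 1920 = -2 - 1920 = -1922$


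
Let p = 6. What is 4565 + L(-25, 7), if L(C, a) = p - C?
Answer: 4596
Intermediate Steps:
L(C, a) = 6 - C
4565 + L(-25, 7) = 4565 + (6 - 1*(-25)) = 4565 + (6 + 25) = 4565 + 31 = 4596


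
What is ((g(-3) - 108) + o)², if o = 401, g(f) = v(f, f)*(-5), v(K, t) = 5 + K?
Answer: 80089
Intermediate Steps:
g(f) = -25 - 5*f (g(f) = (5 + f)*(-5) = -25 - 5*f)
((g(-3) - 108) + o)² = (((-25 - 5*(-3)) - 108) + 401)² = (((-25 + 15) - 108) + 401)² = ((-10 - 108) + 401)² = (-118 + 401)² = 283² = 80089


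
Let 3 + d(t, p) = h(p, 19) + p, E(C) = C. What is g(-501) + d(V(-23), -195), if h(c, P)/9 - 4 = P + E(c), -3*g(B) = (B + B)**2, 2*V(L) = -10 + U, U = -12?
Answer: -336414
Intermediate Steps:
V(L) = -11 (V(L) = (-10 - 12)/2 = (1/2)*(-22) = -11)
g(B) = -4*B**2/3 (g(B) = -(B + B)**2/3 = -4*B**2/3)
h(c, P) = 36 + 9*P + 9*c (h(c, P) = 36 + 9*(P + c) = 36 + (9*P + 9*c) = 36 + 9*P + 9*c)
d(t, p) = 204 + 10*p (d(t, p) = -3 + ((36 + 9*19 + 9*p) + p) = -3 + ((36 + 171 + 9*p) + p) = -3 + ((207 + 9*p) + p) = -3 + (207 + 10*p) = 204 + 10*p)
g(-501) + d(V(-23), -195) = -4/3*(-501)**2 + (204 + 10*(-195)) = -4/3*251001 + (204 - 1950) = -334668 - 1746 = -336414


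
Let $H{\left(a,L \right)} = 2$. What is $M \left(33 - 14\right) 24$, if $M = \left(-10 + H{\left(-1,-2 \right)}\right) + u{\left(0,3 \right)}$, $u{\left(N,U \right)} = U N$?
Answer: $-3648$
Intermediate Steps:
$u{\left(N,U \right)} = N U$
$M = -8$ ($M = \left(-10 + 2\right) + 0 \cdot 3 = -8 + 0 = -8$)
$M \left(33 - 14\right) 24 = - 8 \left(33 - 14\right) 24 = \left(-8\right) 19 \cdot 24 = \left(-152\right) 24 = -3648$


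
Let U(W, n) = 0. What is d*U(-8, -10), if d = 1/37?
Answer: 0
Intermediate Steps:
d = 1/37 ≈ 0.027027
d*U(-8, -10) = (1/37)*0 = 0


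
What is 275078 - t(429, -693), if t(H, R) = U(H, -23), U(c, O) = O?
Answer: 275101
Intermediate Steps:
t(H, R) = -23
275078 - t(429, -693) = 275078 - 1*(-23) = 275078 + 23 = 275101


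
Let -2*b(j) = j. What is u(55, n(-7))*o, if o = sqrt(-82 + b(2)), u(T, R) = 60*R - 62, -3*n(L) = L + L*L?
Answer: -902*I*sqrt(83) ≈ -8217.6*I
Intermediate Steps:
b(j) = -j/2
n(L) = -L/3 - L**2/3 (n(L) = -(L + L*L)/3 = -(L + L**2)/3 = -L/3 - L**2/3)
u(T, R) = -62 + 60*R
o = I*sqrt(83) (o = sqrt(-82 - 1/2*2) = sqrt(-82 - 1) = sqrt(-83) = I*sqrt(83) ≈ 9.1104*I)
u(55, n(-7))*o = (-62 + 60*(-1/3*(-7)*(1 - 7)))*(I*sqrt(83)) = (-62 + 60*(-1/3*(-7)*(-6)))*(I*sqrt(83)) = (-62 + 60*(-14))*(I*sqrt(83)) = (-62 - 840)*(I*sqrt(83)) = -902*I*sqrt(83)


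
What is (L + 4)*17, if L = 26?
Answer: 510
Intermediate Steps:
(L + 4)*17 = (26 + 4)*17 = 30*17 = 510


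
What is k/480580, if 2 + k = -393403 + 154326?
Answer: -239079/480580 ≈ -0.49748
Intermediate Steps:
k = -239079 (k = -2 + (-393403 + 154326) = -2 - 239077 = -239079)
k/480580 = -239079/480580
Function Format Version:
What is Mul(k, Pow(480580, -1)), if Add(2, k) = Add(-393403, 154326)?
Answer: Rational(-239079, 480580) ≈ -0.49748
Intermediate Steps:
k = -239079 (k = Add(-2, Add(-393403, 154326)) = Add(-2, -239077) = -239079)
Mul(k, Pow(480580, -1)) = Mul(-239079, Pow(480580, -1)) = Mul(-239079, Rational(1, 480580)) = Rational(-239079, 480580)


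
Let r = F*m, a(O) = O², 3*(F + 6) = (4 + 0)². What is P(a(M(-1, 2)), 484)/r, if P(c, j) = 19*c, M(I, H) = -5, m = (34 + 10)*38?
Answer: -75/176 ≈ -0.42614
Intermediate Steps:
F = -⅔ (F = -6 + (4 + 0)²/3 = -6 + (⅓)*4² = -6 + (⅓)*16 = -6 + 16/3 = -⅔ ≈ -0.66667)
m = 1672 (m = 44*38 = 1672)
r = -3344/3 (r = -⅔*1672 = -3344/3 ≈ -1114.7)
P(a(M(-1, 2)), 484)/r = (19*(-5)²)/(-3344/3) = (19*25)*(-3/3344) = 475*(-3/3344) = -75/176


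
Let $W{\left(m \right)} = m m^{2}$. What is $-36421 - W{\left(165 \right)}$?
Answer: $-4528546$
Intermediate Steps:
$W{\left(m \right)} = m^{3}$
$-36421 - W{\left(165 \right)} = -36421 - 165^{3} = -36421 - 4492125 = -4528546$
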